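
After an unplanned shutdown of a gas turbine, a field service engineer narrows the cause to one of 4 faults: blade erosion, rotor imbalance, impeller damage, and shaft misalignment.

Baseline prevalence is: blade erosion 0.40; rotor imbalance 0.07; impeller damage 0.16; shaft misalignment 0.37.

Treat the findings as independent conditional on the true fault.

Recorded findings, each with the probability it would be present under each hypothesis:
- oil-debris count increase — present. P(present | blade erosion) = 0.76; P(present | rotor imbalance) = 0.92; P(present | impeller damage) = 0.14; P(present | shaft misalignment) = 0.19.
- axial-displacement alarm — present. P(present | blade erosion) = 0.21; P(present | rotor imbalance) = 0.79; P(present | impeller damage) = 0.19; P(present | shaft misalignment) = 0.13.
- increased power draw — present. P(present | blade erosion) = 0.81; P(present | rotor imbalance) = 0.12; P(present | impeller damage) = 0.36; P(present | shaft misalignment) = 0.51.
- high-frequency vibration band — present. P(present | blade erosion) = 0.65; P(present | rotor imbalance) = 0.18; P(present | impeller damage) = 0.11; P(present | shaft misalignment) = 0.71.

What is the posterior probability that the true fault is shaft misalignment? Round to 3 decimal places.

Multiply each prior by the joint likelihood of the evidence pattern:
  blade erosion: 0.40 × 0.76 × 0.21 × 0.81 × 0.65 = 0.033612
  rotor imbalance: 0.07 × 0.92 × 0.79 × 0.12 × 0.18 = 0.0010989
  impeller damage: 0.16 × 0.14 × 0.19 × 0.36 × 0.11 = 0.00016854
  shaft misalignment: 0.37 × 0.19 × 0.13 × 0.51 × 0.71 = 0.0033092
Marginal likelihood of the evidence = 0.038188.
P(shaft misalignment | evidence) = 0.0033092 / 0.038188 ≈ 0.087.

0.087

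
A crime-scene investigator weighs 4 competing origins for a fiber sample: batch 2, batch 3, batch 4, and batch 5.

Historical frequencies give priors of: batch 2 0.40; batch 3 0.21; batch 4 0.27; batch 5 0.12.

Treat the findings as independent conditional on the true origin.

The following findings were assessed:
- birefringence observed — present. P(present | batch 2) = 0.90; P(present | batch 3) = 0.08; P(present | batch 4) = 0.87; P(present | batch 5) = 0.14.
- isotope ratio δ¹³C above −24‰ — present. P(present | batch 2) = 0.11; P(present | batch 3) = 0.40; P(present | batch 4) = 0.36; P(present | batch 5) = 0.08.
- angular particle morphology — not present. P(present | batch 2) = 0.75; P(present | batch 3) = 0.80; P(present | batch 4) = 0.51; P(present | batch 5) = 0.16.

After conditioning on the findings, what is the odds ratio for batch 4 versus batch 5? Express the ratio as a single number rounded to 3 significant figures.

Posterior odds equal prior odds times the likelihood ratio; only the two competing hypotheses matter (using 1 − P(present | H) for each absent finding).
  batch 4: 0.27 × 0.87 × 0.36 × (1 − 0.51) = 0.041436
  batch 5: 0.12 × 0.14 × 0.08 × (1 − 0.16) = 0.001129
Posterior odds = 0.041436 / 0.001129 ≈ 36.7.

36.7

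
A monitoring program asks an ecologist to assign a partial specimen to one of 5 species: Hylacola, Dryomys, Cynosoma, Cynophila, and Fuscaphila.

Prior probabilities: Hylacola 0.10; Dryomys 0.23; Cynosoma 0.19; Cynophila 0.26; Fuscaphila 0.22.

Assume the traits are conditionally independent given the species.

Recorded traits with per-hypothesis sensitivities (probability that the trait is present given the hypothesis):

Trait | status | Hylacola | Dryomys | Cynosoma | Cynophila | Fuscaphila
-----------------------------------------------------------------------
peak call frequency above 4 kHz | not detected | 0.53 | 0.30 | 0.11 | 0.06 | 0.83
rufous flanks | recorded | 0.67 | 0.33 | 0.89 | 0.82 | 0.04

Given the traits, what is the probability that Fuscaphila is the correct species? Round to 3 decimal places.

By Bayes' rule with conditional independence, the unnormalized weight for each hypothesis is prior × ∏ likelihoods (using 1 − P(present | H) for each absent trait):
  Hylacola: 0.10 × (1 − 0.53) × 0.67 = 0.03149
  Dryomys: 0.23 × (1 − 0.30) × 0.33 = 0.05313
  Cynosoma: 0.19 × (1 − 0.11) × 0.89 = 0.1505
  Cynophila: 0.26 × (1 − 0.06) × 0.82 = 0.20041
  Fuscaphila: 0.22 × (1 − 0.83) × 0.04 = 0.001496
Marginal likelihood of the evidence = 0.43702.
P(Fuscaphila | evidence) = 0.001496 / 0.43702 ≈ 0.003.

0.003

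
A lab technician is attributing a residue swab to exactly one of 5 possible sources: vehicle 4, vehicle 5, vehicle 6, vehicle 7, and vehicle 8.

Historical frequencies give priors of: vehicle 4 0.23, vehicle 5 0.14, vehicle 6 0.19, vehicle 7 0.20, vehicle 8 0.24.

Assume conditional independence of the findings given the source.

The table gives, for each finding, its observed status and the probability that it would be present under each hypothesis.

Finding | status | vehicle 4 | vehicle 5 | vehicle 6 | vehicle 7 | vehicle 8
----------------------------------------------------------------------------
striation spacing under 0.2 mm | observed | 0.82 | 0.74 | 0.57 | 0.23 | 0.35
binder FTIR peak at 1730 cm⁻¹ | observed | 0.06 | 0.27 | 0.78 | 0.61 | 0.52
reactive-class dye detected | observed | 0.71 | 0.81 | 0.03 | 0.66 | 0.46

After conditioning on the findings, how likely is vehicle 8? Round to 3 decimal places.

0.280

For each hypothesis, the unnormalized posterior weight is prior × product of the finding likelihoods:
  vehicle 4: 0.23 × 0.82 × 0.06 × 0.71 = 0.0080344
  vehicle 5: 0.14 × 0.74 × 0.27 × 0.81 = 0.022657
  vehicle 6: 0.19 × 0.57 × 0.78 × 0.03 = 0.0025342
  vehicle 7: 0.20 × 0.23 × 0.61 × 0.66 = 0.01852
  vehicle 8: 0.24 × 0.35 × 0.52 × 0.46 = 0.020093
Normalizing constant Z = 0.0080344 + 0.022657 + 0.0025342 + 0.01852 + 0.020093 = 0.071838.
P(vehicle 8 | evidence) = 0.020093 / 0.071838 ≈ 0.280.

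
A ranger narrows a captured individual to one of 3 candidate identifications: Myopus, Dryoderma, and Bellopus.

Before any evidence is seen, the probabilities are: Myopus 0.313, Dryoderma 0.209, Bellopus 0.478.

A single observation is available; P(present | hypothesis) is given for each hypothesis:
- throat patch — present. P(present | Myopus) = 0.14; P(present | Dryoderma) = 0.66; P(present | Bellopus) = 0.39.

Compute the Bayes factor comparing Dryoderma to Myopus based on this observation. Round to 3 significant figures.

Likelihood of this observation under each hypothesis:
  Dryoderma: 0.66
  Myopus: 0.14
Bayes factor = 0.66 / 0.14 ≈ 4.71

4.71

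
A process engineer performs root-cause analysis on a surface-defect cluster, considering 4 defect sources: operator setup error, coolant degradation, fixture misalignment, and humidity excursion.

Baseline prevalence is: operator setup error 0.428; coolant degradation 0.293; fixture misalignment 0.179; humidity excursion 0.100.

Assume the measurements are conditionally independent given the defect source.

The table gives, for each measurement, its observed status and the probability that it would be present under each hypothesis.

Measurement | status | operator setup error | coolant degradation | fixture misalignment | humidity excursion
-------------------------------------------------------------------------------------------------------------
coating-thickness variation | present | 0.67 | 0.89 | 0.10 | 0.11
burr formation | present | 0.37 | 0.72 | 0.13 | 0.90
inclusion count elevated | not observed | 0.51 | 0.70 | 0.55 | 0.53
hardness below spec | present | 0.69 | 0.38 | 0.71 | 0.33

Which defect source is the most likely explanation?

operator setup error

For each hypothesis, the unnormalized posterior weight is prior × product of the measurement likelihoods (using 1 − P(present | H) for each absent measurement):
  operator setup error: 0.428 × 0.67 × 0.37 × (1 − 0.51) × 0.69 = 0.035873
  coolant degradation: 0.293 × 0.89 × 0.72 × (1 − 0.70) × 0.38 = 0.021404
  fixture misalignment: 0.179 × 0.10 × 0.13 × (1 − 0.55) × 0.71 = 0.00074348
  humidity excursion: 0.100 × 0.11 × 0.90 × (1 − 0.53) × 0.33 = 0.0015355
Normalizing constant Z = 0.035873 + 0.021404 + 0.00074348 + 0.0015355 = 0.059556.
P(operator setup error | evidence) ≈ 0.035873 / 0.059556 ≈ 0.602
P(coolant degradation | evidence) ≈ 0.021404 / 0.059556 ≈ 0.359
P(fixture misalignment | evidence) ≈ 0.00074348 / 0.059556 ≈ 0.012
P(humidity excursion | evidence) ≈ 0.0015355 / 0.059556 ≈ 0.026
The largest is 0.602, so operator setup error is most probable.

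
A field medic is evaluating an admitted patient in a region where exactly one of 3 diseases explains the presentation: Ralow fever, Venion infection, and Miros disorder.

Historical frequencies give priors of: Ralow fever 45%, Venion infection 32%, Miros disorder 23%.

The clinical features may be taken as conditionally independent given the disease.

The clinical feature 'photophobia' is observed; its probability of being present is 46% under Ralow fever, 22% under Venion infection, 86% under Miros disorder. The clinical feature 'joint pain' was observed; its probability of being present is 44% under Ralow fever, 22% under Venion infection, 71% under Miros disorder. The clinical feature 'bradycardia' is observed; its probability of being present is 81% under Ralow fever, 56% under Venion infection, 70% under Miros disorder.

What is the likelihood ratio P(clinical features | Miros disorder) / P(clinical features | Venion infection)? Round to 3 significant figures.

Take the product of per-clinical feature likelihoods under each hypothesis, then divide.
  Miros disorder: 0.86 × 0.71 × 0.70 = 0.42742
  Venion infection: 0.22 × 0.22 × 0.56 = 0.027104
Bayes factor = 0.42742 / 0.027104 ≈ 15.8

15.8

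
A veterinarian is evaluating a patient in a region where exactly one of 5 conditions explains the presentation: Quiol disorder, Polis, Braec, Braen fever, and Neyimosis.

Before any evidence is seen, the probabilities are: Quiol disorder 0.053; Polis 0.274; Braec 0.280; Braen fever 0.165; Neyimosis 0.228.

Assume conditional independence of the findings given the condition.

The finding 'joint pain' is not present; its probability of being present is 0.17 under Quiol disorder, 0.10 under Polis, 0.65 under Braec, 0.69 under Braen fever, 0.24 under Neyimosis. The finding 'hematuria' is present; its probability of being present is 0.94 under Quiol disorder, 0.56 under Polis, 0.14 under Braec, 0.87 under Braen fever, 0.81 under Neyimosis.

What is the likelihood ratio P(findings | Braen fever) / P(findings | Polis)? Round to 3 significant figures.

0.535

Take the product of per-finding likelihoods under each hypothesis (using 1 − P(present | H) for each absent finding), then divide.
  Braen fever: (1 − 0.69) × 0.87 = 0.2697
  Polis: (1 − 0.10) × 0.56 = 0.504
Bayes factor = 0.2697 / 0.504 ≈ 0.535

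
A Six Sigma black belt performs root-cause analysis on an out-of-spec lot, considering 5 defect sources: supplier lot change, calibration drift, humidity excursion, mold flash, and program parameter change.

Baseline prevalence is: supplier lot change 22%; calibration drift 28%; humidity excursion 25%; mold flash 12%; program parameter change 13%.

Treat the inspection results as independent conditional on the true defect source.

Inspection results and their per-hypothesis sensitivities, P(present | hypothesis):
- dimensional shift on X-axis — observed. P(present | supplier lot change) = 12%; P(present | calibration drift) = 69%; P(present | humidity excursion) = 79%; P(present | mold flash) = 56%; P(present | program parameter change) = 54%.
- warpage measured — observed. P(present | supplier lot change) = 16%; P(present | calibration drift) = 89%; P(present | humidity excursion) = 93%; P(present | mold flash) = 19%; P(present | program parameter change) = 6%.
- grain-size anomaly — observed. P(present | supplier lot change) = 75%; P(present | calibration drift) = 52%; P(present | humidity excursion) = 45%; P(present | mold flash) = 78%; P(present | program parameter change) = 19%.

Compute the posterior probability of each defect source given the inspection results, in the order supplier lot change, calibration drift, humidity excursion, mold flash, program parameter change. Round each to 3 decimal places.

By Bayes' rule with conditional independence, the unnormalized weight for each hypothesis is prior × ∏ likelihoods:
  supplier lot change: 0.22 × 0.12 × 0.16 × 0.75 = 0.003168
  calibration drift: 0.28 × 0.69 × 0.89 × 0.52 = 0.089413
  humidity excursion: 0.25 × 0.79 × 0.93 × 0.45 = 0.082654
  mold flash: 0.12 × 0.56 × 0.19 × 0.78 = 0.009959
  program parameter change: 0.13 × 0.54 × 0.06 × 0.19 = 0.00080028
Marginal likelihood of the evidence = 0.18599.
P(supplier lot change | evidence) = 0.003168 / 0.18599 ≈ 0.017
P(calibration drift | evidence) = 0.089413 / 0.18599 ≈ 0.481
P(humidity excursion | evidence) = 0.082654 / 0.18599 ≈ 0.444
P(mold flash | evidence) = 0.009959 / 0.18599 ≈ 0.054
P(program parameter change | evidence) = 0.00080028 / 0.18599 ≈ 0.004

0.017, 0.481, 0.444, 0.054, 0.004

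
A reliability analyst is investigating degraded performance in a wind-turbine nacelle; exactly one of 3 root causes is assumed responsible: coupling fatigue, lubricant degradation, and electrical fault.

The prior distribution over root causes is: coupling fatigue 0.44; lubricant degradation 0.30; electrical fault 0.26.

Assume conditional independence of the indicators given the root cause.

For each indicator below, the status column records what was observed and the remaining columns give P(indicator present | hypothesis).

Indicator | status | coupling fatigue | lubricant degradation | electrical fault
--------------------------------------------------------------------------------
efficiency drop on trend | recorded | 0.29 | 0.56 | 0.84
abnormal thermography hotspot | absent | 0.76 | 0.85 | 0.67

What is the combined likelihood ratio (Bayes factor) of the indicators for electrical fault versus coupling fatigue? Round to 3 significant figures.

Joint likelihood of the indicator pattern under each hypothesis (using 1 − P(present | H) for each absent indicator):
  electrical fault: 0.84 × (1 − 0.67) = 0.2772
  coupling fatigue: 0.29 × (1 − 0.76) = 0.0696
Bayes factor = 0.2772 / 0.0696 ≈ 3.98

3.98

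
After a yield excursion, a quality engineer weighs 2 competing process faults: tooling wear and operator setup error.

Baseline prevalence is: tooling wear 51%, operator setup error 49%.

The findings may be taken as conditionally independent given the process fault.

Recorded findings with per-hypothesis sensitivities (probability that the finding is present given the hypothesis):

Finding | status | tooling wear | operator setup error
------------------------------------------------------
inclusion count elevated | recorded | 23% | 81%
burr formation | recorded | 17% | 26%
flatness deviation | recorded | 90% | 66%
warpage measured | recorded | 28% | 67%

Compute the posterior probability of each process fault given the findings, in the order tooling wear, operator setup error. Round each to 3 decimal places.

0.099, 0.901

Multiply each prior by the joint likelihood of the evidence pattern:
  tooling wear: 0.51 × 0.23 × 0.17 × 0.90 × 0.28 = 0.0050251
  operator setup error: 0.49 × 0.81 × 0.26 × 0.66 × 0.67 = 0.045632
Normalizing constant Z = 0.0050251 + 0.045632 = 0.050658.
P(tooling wear | evidence) = 0.0050251 / 0.050658 ≈ 0.099
P(operator setup error | evidence) = 0.045632 / 0.050658 ≈ 0.901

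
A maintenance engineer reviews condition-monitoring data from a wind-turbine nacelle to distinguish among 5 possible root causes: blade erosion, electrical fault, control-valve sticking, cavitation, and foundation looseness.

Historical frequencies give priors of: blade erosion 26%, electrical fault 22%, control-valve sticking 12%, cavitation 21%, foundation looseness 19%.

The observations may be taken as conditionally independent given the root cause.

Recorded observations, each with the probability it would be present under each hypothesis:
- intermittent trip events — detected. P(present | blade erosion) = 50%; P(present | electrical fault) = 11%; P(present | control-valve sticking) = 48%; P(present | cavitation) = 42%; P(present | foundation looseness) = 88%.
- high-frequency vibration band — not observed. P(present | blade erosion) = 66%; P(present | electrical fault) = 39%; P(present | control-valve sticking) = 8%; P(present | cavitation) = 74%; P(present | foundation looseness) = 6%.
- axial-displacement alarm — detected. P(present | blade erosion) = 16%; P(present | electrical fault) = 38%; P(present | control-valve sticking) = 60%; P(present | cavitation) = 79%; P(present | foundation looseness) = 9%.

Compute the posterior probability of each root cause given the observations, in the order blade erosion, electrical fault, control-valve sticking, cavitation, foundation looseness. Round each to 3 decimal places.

For each hypothesis, the unnormalized posterior weight is prior × product of the observation likelihoods (using 1 − P(present | H) for each absent observation):
  blade erosion: 0.26 × 0.50 × (1 − 0.66) × 0.16 = 0.007072
  electrical fault: 0.22 × 0.11 × (1 − 0.39) × 0.38 = 0.0056096
  control-valve sticking: 0.12 × 0.48 × (1 − 0.08) × 0.60 = 0.031795
  cavitation: 0.21 × 0.42 × (1 − 0.74) × 0.79 = 0.018116
  foundation looseness: 0.19 × 0.88 × (1 − 0.06) × 0.09 = 0.014145
Marginal likelihood of the evidence = 0.076738.
P(blade erosion | evidence) = 0.007072 / 0.076738 ≈ 0.092
P(electrical fault | evidence) = 0.0056096 / 0.076738 ≈ 0.073
P(control-valve sticking | evidence) = 0.031795 / 0.076738 ≈ 0.414
P(cavitation | evidence) = 0.018116 / 0.076738 ≈ 0.236
P(foundation looseness | evidence) = 0.014145 / 0.076738 ≈ 0.184

0.092, 0.073, 0.414, 0.236, 0.184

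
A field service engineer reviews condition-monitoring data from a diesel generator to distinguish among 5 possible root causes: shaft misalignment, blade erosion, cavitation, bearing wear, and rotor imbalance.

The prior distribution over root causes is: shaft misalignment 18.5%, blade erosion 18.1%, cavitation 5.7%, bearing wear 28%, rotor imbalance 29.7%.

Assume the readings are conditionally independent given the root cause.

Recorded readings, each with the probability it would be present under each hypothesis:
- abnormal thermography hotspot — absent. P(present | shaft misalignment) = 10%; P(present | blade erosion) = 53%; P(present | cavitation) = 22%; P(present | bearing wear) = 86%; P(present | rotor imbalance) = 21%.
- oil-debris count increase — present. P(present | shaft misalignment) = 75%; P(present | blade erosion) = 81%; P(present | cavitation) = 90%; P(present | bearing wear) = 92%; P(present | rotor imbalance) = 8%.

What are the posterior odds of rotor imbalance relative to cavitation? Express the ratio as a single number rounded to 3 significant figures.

0.469

The normalizing constant cancels in an odds ratio, so compute prior × likelihood for the two hypotheses only (using 1 − P(present | H) for each absent reading):
  rotor imbalance: 0.297 × (1 − 0.21) × 0.08 = 0.01877
  cavitation: 0.057 × (1 − 0.22) × 0.90 = 0.040014
Posterior odds = 0.01877 / 0.040014 ≈ 0.469.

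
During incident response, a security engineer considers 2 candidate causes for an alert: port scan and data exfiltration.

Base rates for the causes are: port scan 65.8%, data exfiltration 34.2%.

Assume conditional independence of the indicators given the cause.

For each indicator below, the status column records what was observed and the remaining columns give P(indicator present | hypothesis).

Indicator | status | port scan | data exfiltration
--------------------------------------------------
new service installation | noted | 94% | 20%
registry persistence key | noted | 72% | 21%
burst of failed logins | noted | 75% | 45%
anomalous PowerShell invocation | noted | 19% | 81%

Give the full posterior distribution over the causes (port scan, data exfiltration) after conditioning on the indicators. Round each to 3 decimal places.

0.924, 0.076

By Bayes' rule with conditional independence, the unnormalized weight for each hypothesis is prior × ∏ likelihoods:
  port scan: 0.658 × 0.94 × 0.72 × 0.75 × 0.19 = 0.06346
  data exfiltration: 0.342 × 0.20 × 0.21 × 0.45 × 0.81 = 0.0052357
Normalizing constant Z = 0.06346 + 0.0052357 = 0.068696.
P(port scan | evidence) = 0.06346 / 0.068696 ≈ 0.924
P(data exfiltration | evidence) = 0.0052357 / 0.068696 ≈ 0.076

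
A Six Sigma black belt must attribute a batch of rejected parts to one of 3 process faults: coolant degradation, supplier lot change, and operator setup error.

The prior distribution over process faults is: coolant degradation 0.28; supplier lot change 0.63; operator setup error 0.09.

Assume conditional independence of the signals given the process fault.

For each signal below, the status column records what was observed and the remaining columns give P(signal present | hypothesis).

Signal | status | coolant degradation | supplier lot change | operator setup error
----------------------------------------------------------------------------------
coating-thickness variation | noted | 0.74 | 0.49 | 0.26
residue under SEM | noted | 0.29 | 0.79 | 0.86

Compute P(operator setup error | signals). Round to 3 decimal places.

For each hypothesis, the unnormalized posterior weight is prior × product of the signal likelihoods:
  coolant degradation: 0.28 × 0.74 × 0.29 = 0.060088
  supplier lot change: 0.63 × 0.49 × 0.79 = 0.24387
  operator setup error: 0.09 × 0.26 × 0.86 = 0.020124
Marginal likelihood of the evidence = 0.32408.
P(operator setup error | evidence) = 0.020124 / 0.32408 ≈ 0.062.

0.062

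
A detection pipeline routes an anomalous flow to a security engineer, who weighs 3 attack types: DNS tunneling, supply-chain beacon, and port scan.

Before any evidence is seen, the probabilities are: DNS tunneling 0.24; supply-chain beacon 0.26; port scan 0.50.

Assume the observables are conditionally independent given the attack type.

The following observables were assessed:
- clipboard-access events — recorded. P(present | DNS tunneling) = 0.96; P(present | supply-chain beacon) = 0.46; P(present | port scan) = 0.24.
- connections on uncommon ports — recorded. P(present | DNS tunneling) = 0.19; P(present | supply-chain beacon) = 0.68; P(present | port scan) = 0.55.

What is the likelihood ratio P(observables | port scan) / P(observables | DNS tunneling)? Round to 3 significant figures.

0.724

Joint likelihood of the observable pattern under each hypothesis:
  port scan: 0.24 × 0.55 = 0.132
  DNS tunneling: 0.96 × 0.19 = 0.1824
Bayes factor = 0.132 / 0.1824 ≈ 0.724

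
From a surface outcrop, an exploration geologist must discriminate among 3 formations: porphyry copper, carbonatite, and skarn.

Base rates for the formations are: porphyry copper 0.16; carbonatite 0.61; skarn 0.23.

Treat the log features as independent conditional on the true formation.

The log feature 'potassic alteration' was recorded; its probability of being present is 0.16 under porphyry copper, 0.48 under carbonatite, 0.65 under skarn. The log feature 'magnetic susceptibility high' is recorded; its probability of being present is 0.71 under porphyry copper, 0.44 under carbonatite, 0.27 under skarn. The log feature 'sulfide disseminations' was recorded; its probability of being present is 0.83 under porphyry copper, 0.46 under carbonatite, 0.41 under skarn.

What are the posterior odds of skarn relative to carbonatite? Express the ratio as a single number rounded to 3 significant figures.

0.279

Posterior odds equal prior odds times the likelihood ratio; only the two competing hypotheses matter.
  skarn: 0.23 × 0.65 × 0.27 × 0.41 = 0.01655
  carbonatite: 0.61 × 0.48 × 0.44 × 0.46 = 0.059263
Posterior odds = 0.01655 / 0.059263 ≈ 0.279.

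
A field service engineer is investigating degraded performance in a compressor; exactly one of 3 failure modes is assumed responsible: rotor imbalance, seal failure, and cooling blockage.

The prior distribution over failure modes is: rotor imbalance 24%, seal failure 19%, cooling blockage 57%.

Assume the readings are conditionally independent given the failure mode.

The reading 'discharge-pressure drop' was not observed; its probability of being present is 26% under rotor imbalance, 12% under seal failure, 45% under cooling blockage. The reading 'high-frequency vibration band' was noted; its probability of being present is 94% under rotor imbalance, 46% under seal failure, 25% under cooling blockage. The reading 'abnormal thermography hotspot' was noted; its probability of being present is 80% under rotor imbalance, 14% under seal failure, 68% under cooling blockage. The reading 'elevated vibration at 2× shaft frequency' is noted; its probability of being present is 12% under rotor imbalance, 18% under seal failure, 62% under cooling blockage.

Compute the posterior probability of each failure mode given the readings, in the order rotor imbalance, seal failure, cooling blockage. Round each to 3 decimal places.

For each hypothesis, the unnormalized posterior weight is prior × product of the reading likelihoods (using 1 − P(present | H) for each absent reading):
  rotor imbalance: 0.24 × (1 − 0.26) × 0.94 × 0.80 × 0.12 = 0.016027
  seal failure: 0.19 × (1 − 0.12) × 0.46 × 0.14 × 0.18 = 0.0019382
  cooling blockage: 0.57 × (1 − 0.45) × 0.25 × 0.68 × 0.62 = 0.033043
The unnormalized weights sum to 0.051008.
P(rotor imbalance | evidence) = 0.016027 / 0.051008 ≈ 0.314
P(seal failure | evidence) = 0.0019382 / 0.051008 ≈ 0.038
P(cooling blockage | evidence) = 0.033043 / 0.051008 ≈ 0.648

0.314, 0.038, 0.648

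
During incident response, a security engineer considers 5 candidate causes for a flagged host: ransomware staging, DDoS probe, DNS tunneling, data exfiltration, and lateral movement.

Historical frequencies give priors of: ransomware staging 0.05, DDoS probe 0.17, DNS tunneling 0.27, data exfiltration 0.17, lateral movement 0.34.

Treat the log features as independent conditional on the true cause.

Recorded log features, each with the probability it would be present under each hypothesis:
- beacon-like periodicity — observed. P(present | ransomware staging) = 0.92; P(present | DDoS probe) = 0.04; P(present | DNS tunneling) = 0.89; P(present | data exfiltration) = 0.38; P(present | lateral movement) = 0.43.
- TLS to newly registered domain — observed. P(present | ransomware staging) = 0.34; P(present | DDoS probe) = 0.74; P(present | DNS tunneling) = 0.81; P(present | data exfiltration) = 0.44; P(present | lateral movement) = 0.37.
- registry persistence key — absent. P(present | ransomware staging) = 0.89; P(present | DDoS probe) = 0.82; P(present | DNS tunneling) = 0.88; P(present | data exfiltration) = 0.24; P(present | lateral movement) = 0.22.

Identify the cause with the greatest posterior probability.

Multiply each prior by the joint likelihood of the log feature pattern (using 1 − P(present | H) for each absent log feature):
  ransomware staging: 0.05 × 0.92 × 0.34 × (1 − 0.89) = 0.0017204
  DDoS probe: 0.17 × 0.04 × 0.74 × (1 − 0.82) = 0.00090576
  DNS tunneling: 0.27 × 0.89 × 0.81 × (1 − 0.88) = 0.023357
  data exfiltration: 0.17 × 0.38 × 0.44 × (1 − 0.24) = 0.021602
  lateral movement: 0.34 × 0.43 × 0.37 × (1 − 0.22) = 0.042193
Marginal likelihood of the evidence = 0.089779.
P(ransomware staging | evidence) ≈ 0.0017204 / 0.089779 ≈ 0.019
P(DDoS probe | evidence) ≈ 0.00090576 / 0.089779 ≈ 0.010
P(DNS tunneling | evidence) ≈ 0.023357 / 0.089779 ≈ 0.260
P(data exfiltration | evidence) ≈ 0.021602 / 0.089779 ≈ 0.241
P(lateral movement | evidence) ≈ 0.042193 / 0.089779 ≈ 0.470
The largest is 0.470, so lateral movement is most probable.

lateral movement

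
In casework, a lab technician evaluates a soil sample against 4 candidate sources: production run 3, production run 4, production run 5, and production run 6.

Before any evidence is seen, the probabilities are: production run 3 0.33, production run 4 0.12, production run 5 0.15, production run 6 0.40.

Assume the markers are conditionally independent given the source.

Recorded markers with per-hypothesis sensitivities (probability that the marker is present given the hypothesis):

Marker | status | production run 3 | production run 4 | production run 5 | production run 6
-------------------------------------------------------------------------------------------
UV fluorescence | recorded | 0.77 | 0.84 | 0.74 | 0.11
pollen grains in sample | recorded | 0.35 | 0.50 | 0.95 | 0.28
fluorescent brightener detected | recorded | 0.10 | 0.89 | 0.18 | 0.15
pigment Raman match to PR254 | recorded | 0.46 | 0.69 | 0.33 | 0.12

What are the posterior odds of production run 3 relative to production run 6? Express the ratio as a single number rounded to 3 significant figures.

The normalizing constant cancels in an odds ratio, so compute prior × likelihood for the two hypotheses only:
  production run 3: 0.33 × 0.77 × 0.35 × 0.10 × 0.46 = 0.004091
  production run 6: 0.40 × 0.11 × 0.28 × 0.15 × 0.12 = 0.00022176
Odds(production run 3 : production run 6) = 0.004091 / 0.00022176 ≈ 18.4.

18.4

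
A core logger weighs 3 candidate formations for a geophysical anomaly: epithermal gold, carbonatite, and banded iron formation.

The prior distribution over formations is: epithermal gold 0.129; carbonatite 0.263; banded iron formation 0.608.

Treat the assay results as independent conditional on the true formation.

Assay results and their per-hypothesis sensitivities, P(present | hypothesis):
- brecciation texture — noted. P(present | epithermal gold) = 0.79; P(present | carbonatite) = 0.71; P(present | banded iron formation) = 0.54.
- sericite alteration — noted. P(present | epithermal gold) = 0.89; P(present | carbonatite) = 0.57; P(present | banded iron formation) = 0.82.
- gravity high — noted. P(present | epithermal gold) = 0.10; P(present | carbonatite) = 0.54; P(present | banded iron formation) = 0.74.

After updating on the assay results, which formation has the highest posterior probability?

banded iron formation

For each hypothesis, the unnormalized posterior weight is prior × product of the assay result likelihoods:
  epithermal gold: 0.129 × 0.79 × 0.89 × 0.10 = 0.00907
  carbonatite: 0.263 × 0.71 × 0.57 × 0.54 = 0.057475
  banded iron formation: 0.608 × 0.54 × 0.82 × 0.74 = 0.19922
Marginal likelihood of the evidence = 0.26577.
P(epithermal gold | evidence) ≈ 0.00907 / 0.26577 ≈ 0.034
P(carbonatite | evidence) ≈ 0.057475 / 0.26577 ≈ 0.216
P(banded iron formation | evidence) ≈ 0.19922 / 0.26577 ≈ 0.750
The largest is 0.750, so banded iron formation is most probable.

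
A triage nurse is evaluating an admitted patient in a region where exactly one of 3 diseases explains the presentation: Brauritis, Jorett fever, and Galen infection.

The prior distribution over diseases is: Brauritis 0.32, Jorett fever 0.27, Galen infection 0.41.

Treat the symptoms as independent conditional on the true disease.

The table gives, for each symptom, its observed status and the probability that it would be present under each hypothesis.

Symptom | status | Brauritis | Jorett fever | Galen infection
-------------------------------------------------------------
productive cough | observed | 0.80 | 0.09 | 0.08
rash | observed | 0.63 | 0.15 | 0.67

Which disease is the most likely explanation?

Brauritis

For each hypothesis, the unnormalized posterior weight is prior × product of the symptom likelihoods:
  Brauritis: 0.32 × 0.80 × 0.63 = 0.16128
  Jorett fever: 0.27 × 0.09 × 0.15 = 0.003645
  Galen infection: 0.41 × 0.08 × 0.67 = 0.021976
Marginal likelihood of the evidence = 0.1869.
P(Brauritis | evidence) ≈ 0.16128 / 0.1869 ≈ 0.863
P(Jorett fever | evidence) ≈ 0.003645 / 0.1869 ≈ 0.020
P(Galen infection | evidence) ≈ 0.021976 / 0.1869 ≈ 0.118
The largest is 0.863, so Brauritis is most probable.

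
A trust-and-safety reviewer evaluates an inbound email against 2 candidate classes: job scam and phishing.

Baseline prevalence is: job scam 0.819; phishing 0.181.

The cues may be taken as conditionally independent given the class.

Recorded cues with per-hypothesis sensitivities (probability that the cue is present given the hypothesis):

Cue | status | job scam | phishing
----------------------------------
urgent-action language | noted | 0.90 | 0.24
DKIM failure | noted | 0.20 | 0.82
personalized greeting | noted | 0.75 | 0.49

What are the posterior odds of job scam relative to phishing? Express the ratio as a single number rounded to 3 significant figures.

Unnormalized posterior weight (prior times the cue likelihoods) for each of the two hypotheses:
  job scam: 0.819 × 0.90 × 0.20 × 0.75 = 0.11056
  phishing: 0.181 × 0.24 × 0.82 × 0.49 = 0.017454
Posterior odds = 0.11056 / 0.017454 ≈ 6.33.

6.33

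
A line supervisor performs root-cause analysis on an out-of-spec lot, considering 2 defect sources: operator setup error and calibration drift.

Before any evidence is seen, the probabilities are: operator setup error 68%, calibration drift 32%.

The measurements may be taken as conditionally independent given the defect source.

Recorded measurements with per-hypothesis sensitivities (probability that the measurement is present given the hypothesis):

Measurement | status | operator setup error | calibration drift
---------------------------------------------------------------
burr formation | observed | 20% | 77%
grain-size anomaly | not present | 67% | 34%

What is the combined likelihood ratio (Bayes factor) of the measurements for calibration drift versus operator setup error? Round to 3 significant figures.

7.70

The Bayes factor is the ratio of the joint likelihoods of the measurement pattern under the two hypotheses (using 1 − P(present | H) for each absent measurement).
  calibration drift: 0.77 × (1 − 0.34) = 0.5082
  operator setup error: 0.20 × (1 − 0.67) = 0.066
Bayes factor = 0.5082 / 0.066 ≈ 7.70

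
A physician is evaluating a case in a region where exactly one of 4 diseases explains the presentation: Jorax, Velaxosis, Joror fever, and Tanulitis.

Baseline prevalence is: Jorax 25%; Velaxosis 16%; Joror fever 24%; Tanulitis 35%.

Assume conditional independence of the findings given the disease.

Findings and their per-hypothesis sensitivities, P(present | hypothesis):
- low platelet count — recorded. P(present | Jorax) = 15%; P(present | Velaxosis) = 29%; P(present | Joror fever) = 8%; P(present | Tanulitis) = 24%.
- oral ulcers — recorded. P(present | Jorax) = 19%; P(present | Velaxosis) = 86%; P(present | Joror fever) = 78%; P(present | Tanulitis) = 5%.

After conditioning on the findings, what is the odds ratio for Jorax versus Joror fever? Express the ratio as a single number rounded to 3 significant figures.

0.476

Unnormalized posterior weight (prior times the finding likelihoods) for each of the two hypotheses:
  Jorax: 0.25 × 0.15 × 0.19 = 0.007125
  Joror fever: 0.24 × 0.08 × 0.78 = 0.014976
Posterior odds = 0.007125 / 0.014976 ≈ 0.476.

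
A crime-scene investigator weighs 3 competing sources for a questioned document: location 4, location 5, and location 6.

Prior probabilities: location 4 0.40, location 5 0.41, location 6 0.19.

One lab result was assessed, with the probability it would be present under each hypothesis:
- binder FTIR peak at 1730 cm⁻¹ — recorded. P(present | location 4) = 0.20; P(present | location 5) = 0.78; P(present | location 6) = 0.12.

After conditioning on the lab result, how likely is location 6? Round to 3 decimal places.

0.054

By Bayes' rule, the unnormalized weight for each hypothesis is prior × likelihood:
  location 4: 0.40 × 0.20 = 0.08
  location 5: 0.41 × 0.78 = 0.3198
  location 6: 0.19 × 0.12 = 0.0228
Normalizing constant Z = 0.08 + 0.3198 + 0.0228 = 0.4226.
P(location 6 | evidence) = 0.0228 / 0.4226 ≈ 0.054.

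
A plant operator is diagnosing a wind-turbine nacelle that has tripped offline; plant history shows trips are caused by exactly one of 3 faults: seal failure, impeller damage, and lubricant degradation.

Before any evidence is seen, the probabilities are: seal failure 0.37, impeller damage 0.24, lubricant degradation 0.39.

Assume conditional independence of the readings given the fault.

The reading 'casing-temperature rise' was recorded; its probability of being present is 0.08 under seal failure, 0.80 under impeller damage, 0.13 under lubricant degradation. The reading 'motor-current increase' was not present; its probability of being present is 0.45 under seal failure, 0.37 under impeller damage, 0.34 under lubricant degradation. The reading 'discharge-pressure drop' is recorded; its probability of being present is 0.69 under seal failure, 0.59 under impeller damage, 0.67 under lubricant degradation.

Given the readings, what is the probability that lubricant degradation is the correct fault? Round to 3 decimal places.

Multiply each prior by the joint likelihood of the reading pattern (using 1 − P(present | H) for each absent reading):
  seal failure: 0.37 × 0.08 × (1 − 0.45) × 0.69 = 0.011233
  impeller damage: 0.24 × 0.80 × (1 − 0.37) × 0.59 = 0.071366
  lubricant degradation: 0.39 × 0.13 × (1 − 0.34) × 0.67 = 0.02242
Marginal likelihood of the evidence = 0.10502.
P(lubricant degradation | evidence) = 0.02242 / 0.10502 ≈ 0.213.

0.213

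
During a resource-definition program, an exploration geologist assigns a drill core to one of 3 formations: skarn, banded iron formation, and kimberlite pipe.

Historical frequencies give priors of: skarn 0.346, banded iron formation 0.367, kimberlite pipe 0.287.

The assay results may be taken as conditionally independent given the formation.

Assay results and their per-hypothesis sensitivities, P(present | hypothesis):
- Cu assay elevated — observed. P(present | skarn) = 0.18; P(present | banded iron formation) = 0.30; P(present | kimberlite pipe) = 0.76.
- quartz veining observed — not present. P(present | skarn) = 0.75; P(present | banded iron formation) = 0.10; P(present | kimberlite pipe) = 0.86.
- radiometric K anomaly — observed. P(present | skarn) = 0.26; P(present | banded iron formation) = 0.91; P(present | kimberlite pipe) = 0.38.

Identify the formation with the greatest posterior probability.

banded iron formation

Multiply each prior by the joint likelihood of the assay result pattern (using 1 − P(present | H) for each absent assay result):
  skarn: 0.346 × 0.18 × (1 − 0.75) × 0.26 = 0.0040482
  banded iron formation: 0.367 × 0.30 × (1 − 0.10) × 0.91 = 0.090172
  kimberlite pipe: 0.287 × 0.76 × (1 − 0.86) × 0.38 = 0.011604
Marginal likelihood of the evidence = 0.10582.
P(skarn | evidence) ≈ 0.0040482 / 0.10582 ≈ 0.038
P(banded iron formation | evidence) ≈ 0.090172 / 0.10582 ≈ 0.852
P(kimberlite pipe | evidence) ≈ 0.011604 / 0.10582 ≈ 0.110
The largest is 0.852, so banded iron formation is most probable.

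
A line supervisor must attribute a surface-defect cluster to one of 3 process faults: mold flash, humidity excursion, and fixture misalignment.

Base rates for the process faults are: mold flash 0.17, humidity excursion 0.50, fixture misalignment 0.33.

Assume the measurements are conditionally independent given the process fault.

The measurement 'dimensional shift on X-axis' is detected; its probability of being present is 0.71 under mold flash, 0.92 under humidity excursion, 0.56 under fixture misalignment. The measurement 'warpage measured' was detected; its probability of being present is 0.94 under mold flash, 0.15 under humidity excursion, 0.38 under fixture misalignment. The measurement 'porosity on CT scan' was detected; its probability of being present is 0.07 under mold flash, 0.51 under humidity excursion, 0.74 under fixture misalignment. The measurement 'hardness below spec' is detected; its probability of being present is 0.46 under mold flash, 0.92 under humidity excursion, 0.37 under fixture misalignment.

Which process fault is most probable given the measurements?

Multiply each prior by the joint likelihood of the measurement pattern:
  mold flash: 0.17 × 0.71 × 0.94 × 0.07 × 0.46 = 0.0036533
  humidity excursion: 0.50 × 0.92 × 0.15 × 0.51 × 0.92 = 0.032375
  fixture misalignment: 0.33 × 0.56 × 0.38 × 0.74 × 0.37 = 0.019227
Normalizing constant Z = 0.0036533 + 0.032375 + 0.019227 = 0.055255.
P(mold flash | evidence) ≈ 0.0036533 / 0.055255 ≈ 0.066
P(humidity excursion | evidence) ≈ 0.032375 / 0.055255 ≈ 0.586
P(fixture misalignment | evidence) ≈ 0.019227 / 0.055255 ≈ 0.348
The largest is 0.586, so humidity excursion is most probable.

humidity excursion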